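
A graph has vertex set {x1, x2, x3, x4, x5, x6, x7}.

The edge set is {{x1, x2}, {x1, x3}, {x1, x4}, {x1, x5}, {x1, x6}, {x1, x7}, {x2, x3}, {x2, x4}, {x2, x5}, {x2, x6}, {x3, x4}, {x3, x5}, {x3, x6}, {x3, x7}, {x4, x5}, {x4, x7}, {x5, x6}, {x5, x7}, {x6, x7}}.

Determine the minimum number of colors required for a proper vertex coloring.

5

x1, x2, x3, x4, x5 are mutually adjacent (a clique of size 5), so at least 5 colors are needed.
A valid assignment using 5 colors: x1=R, x2=Y, x3=B, x4=P, x5=G, x6=P, x7=Y. Every edge joins two different colors.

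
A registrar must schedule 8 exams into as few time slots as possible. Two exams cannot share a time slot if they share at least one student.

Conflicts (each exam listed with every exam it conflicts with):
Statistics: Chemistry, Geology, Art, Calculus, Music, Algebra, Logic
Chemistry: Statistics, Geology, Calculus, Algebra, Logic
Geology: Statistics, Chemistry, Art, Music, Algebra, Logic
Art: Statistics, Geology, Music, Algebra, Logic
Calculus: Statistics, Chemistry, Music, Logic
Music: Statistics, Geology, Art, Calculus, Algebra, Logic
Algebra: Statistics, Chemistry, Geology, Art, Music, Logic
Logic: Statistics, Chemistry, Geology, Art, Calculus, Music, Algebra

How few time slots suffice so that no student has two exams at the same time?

6

Statistics, Geology, Art, Music, Algebra, Logic are mutually in conflict, so at least 6 time slots are needed.
6 time slots suffice: Statistics=2, Chemistry=3, Geology=5, Art=6, Calculus=4, Music=3, Algebra=4, Logic=1. Every pair that conflicts lands in different time slots.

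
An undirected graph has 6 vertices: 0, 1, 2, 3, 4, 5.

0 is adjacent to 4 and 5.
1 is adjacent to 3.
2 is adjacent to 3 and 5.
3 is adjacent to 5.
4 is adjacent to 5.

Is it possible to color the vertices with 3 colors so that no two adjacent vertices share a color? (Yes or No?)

Yes

The chromatic number is 3. 2, 3, 5 are mutually adjacent, so at least 3 colors are needed.
3 colors suffice: color red → {1, 5}; color blue → {3, 4}; color green → {0, 2}.
That is already a proper 3-coloring.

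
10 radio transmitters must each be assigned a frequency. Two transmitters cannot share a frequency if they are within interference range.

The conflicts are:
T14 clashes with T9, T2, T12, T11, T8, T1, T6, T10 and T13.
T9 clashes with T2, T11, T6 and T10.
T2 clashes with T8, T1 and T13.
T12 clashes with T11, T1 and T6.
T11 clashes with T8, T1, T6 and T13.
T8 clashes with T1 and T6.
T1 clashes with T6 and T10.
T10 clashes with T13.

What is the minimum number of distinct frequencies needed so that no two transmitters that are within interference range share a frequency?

5

T14, T11, T8, T1, T6 all conflict with each other, so at least 5 frequencies are needed.
A valid assignment using 5 frequencies: T14=1, T9=3, T2=2, T12=5, T11=2, T8=5, T1=3, T6=4, T10=2, T13=3. No two conflicting transmitters share a frequency.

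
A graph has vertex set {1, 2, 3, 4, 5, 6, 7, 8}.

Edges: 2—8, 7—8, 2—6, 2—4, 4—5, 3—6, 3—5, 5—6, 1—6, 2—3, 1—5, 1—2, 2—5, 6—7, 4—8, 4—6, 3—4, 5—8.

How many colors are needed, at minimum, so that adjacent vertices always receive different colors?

5

2, 3, 4, 5, 6 form a clique, so at least 5 colors are needed.
A valid assignment using 5 colors: 1=d, 2=a, 3=e, 4=d, 5=c, 6=b, 7=a, 8=b. No two adjacent vertices share a color.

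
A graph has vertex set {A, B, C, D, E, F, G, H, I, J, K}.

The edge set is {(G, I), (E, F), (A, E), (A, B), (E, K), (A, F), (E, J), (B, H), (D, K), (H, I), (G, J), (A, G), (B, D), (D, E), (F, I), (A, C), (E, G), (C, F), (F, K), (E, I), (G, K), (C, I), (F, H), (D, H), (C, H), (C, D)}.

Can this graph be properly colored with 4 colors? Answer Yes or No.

Yes

The chromatic number is 4. C, F, H, I are pairwise adjacent (a clique of size 4), so at least 4 colors are needed.
4 colors suffice: color red → {B, C, E}; color blue → {D, F, G}; color green → {A, I, J, K}; color yellow → {H}.
That is already a proper 4-coloring.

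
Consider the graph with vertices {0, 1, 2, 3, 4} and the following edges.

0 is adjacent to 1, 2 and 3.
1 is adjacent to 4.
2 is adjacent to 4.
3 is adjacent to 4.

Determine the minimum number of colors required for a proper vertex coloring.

2

3 and 4 are adjacent, so at least 2 colors are needed.
2 colors suffice: color red → {0, 4}; color blue → {1, 2, 3}. No two adjacent vertices share a color.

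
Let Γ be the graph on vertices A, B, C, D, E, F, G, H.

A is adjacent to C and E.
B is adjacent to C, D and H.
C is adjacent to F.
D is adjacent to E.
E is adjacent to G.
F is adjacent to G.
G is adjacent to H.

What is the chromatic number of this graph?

The cycle E-A-C-B-D-E has odd length 5, so it cannot be 2-colored; at least 3 colors are needed.
3 colors suffice: color 1 → {C, E, H}; color 2 → {A, B, G}; color 3 → {D, F}. Each edge has distinct colors on its endpoints.

3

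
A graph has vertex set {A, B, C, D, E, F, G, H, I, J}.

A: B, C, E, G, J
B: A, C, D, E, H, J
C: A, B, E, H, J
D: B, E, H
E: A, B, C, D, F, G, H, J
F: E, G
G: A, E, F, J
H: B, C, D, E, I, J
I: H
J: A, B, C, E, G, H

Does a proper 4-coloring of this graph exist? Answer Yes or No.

A, B, C, E, J are pairwise adjacent (a clique of size 5), so at least 5 colors are needed.
So 4 colors are not enough.

No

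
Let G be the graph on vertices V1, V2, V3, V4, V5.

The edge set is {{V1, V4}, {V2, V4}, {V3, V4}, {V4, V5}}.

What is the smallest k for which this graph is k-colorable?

V1 and V4 are adjacent, so at least 2 colors are needed.
One proper 2-coloring: V1=2, V2=2, V3=2, V4=1, V5=2. Every edge joins two different colors.

2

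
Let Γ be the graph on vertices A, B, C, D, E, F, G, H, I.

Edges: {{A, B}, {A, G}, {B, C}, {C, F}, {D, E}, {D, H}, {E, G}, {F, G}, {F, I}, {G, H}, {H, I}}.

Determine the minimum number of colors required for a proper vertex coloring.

The cycle G-A-B-C-F-G has odd length 5, so it cannot be 2-colored; at least 3 colors are needed.
3 colors suffice: color 1 → {B, D, G, I}; color 2 → {A, E, F, H}; color 3 → {C}. No two adjacent vertices share a color.

3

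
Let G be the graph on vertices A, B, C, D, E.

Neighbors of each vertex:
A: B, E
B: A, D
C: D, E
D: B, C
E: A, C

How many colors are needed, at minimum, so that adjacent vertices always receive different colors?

The cycle C-E-A-B-D-C has odd length 5, so it cannot be 2-colored; at least 3 colors are needed.
One proper 3-coloring: A=1, B=2, C=3, D=1, E=2. No two adjacent vertices share a color.

3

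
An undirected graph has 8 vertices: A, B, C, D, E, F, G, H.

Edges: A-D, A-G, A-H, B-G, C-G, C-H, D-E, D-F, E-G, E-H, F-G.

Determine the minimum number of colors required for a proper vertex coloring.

2

B and G are adjacent, so at least 2 colors are needed.
One proper 2-coloring: A=2, B=2, C=2, D=1, E=2, F=2, G=1, H=1. Every edge joins two different colors.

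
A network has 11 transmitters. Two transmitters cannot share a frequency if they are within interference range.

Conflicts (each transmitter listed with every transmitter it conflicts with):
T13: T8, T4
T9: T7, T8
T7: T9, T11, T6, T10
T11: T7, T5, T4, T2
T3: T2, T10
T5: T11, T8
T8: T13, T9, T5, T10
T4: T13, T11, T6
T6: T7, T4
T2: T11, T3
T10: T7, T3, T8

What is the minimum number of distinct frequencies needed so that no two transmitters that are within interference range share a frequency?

3

The cycle T7-T11-T5-T8-T10-T7 has odd length 5, so it cannot be 2-colored; at least 3 frequencies are needed.
3 frequencies suffice: frequency 1 → {T7, T3, T8, T4}; frequency 2 → {T13, T9, T11, T6, T10}; frequency 3 → {T5, T2}. Every pair that conflicts lands in different frequencies.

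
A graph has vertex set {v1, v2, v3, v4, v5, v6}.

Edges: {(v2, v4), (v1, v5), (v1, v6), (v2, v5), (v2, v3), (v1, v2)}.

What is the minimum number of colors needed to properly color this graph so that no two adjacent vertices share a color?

3

v1, v2, v5 form a triangle, so at least 3 colors are needed.
One proper 3-coloring: v1=B, v2=R, v3=B, v4=B, v5=G, v6=R. Every edge joins two different colors.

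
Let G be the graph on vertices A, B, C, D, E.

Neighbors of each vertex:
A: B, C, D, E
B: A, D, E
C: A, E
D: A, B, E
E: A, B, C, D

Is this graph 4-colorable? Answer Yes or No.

The chromatic number is 4. A, B, D, E are pairwise adjacent (a clique of size 4), so at least 4 colors are needed.
4 colors suffice: color 1 → {E}; color 2 → {A}; color 3 → {C, D}; color 4 → {B}.
That is already a proper 4-coloring.

Yes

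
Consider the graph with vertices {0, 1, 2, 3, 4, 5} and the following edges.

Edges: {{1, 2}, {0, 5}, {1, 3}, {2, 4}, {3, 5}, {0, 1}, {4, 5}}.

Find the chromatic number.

The cycle 5-0-1-2-4-5 has odd length 5, so it cannot be 2-colored; at least 3 colors are needed.
3 colors suffice: color a → {1, 5}; color b → {0, 3, 4}; color c → {2}. Every edge joins two different colors.

3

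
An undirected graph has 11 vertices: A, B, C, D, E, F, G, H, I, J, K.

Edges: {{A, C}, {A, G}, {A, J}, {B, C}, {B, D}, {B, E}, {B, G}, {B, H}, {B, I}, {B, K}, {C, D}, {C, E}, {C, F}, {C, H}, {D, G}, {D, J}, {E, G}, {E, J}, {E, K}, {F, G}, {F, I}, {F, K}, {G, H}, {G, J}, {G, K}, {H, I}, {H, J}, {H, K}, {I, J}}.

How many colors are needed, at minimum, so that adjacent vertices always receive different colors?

B, E, G, K are mutually adjacent (a clique of size 4), so at least 4 colors are needed.
4 colors suffice: color 1 → {C, G, I}; color 2 → {B, F, J}; color 3 → {A, D, E, H}; color 4 → {K}. Every edge joins two different colors.

4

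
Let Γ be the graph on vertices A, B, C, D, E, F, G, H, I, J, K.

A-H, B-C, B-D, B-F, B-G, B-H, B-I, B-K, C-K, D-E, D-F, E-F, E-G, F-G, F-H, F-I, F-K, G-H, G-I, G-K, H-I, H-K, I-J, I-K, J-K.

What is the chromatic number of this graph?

B, F, G, H, I, K form a clique, so at least 6 colors are needed.
One proper 6-coloring: A=1, B=2, C=1, D=3, E=2, F=1, G=6, H=5, I=4, J=1, K=3. Every edge joins two different colors.

6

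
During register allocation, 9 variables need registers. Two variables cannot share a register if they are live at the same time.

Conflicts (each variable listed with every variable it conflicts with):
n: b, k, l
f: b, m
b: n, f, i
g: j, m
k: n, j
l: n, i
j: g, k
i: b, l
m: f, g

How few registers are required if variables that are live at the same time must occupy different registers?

The cycle n-k-j-g-m-f-b-n has odd length 7, so it cannot be 2-colored; at least 3 registers are needed.
A valid assignment using 3 registers: n=2, f=3, b=1, g=1, k=1, l=1, j=2, i=2, m=2. Every pair that conflicts lands in different registers.

3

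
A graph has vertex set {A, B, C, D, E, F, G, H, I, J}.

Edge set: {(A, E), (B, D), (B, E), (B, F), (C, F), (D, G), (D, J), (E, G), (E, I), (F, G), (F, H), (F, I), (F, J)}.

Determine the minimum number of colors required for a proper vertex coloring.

2

B and F are adjacent, so at least 2 colors are needed.
2 colors suffice: color red → {D, E, F}; color blue → {A, B, C, G, H, I, J}. Each edge has distinct colors on its endpoints.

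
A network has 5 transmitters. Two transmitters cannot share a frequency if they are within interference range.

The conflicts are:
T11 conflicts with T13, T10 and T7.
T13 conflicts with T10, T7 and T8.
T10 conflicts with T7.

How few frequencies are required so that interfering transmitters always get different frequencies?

4

T11, T13, T10, T7 pairwise conflict, so at least 4 frequencies are needed.
A valid assignment using 4 frequencies: T11=3, T13=1, T10=2, T7=4, T8=2. Every pair that conflicts lands in different frequencies.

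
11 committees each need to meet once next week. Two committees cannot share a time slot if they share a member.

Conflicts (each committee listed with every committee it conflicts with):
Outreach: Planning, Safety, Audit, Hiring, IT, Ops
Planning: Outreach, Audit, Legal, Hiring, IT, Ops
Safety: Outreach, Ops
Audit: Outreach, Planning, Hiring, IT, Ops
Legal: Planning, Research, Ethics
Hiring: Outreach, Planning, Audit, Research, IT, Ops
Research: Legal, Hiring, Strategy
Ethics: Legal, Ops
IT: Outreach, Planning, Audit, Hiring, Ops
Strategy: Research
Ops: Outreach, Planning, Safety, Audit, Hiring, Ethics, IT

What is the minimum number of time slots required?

6

Outreach, Planning, Audit, Hiring, IT, Ops all conflict with each other, so at least 6 time slots are needed.
6 time slots suffice: Outreach=3, Planning=2, Safety=2, Audit=5, Legal=3, Hiring=4, Research=1, Ethics=2, IT=6, Strategy=2, Ops=1. Every pair that conflicts lands in different time slots.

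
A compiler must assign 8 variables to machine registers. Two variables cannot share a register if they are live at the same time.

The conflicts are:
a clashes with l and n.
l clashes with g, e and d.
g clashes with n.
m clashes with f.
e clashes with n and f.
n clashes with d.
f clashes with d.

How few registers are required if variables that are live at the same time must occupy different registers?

2

a and n conflict, so at least 2 registers are needed.
2 registers suffice: register 1 → {l, n, f}; register 2 → {a, g, m, e, d}. No two conflicting variables share a register.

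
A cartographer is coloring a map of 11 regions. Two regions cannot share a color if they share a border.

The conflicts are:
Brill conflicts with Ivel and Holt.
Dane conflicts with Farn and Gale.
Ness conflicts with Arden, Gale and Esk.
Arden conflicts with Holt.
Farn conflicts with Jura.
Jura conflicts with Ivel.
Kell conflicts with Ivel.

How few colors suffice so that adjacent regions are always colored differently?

3

The cycle Arden-Holt-Brill-Ivel-Jura-Farn-Dane-Gale-Ness-Arden has odd length 9, so it cannot be 2-colored; at least 3 colors are needed.
A valid assignment using 3 colors: Brill=2, Dane=1, Ness=1, Arden=2, Farn=3, Gale=2, Esk=2, Jura=2, Kell=2, Ivel=1, Holt=1. Each listed conflict is separated.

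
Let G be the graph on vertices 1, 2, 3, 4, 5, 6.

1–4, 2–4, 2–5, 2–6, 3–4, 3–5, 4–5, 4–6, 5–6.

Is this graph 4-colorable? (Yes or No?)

Yes

The chromatic number is 4. 2, 4, 5, 6 are mutually adjacent (a clique of size 4), so at least 4 colors are needed.
A valid assignment using 4 colors: 1=b, 2=d, 3=c, 4=a, 5=b, 6=c.
That is already a proper 4-coloring.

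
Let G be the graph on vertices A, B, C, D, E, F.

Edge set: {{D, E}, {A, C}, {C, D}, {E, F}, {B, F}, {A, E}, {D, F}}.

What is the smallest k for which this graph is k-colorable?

D, E, F are mutually adjacent, so at least 3 colors are needed.
3 colors suffice: color 1 → {B, C, E}; color 2 → {A, F}; color 3 → {D}. Each edge has distinct colors on its endpoints.

3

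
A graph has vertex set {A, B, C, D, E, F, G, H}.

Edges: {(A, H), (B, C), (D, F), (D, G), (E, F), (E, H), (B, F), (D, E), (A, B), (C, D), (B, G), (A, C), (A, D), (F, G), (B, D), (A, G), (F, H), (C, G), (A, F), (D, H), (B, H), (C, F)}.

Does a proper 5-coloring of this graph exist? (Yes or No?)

A, B, C, D, F, G are pairwise adjacent (a clique of size 6), so at least 6 colors are needed.
So 5 colors are not enough.

No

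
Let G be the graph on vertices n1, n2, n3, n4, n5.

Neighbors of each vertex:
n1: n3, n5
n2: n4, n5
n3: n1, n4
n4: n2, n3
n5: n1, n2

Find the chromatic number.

3

The cycle n3-n4-n2-n5-n1-n3 has odd length 5, so it cannot be 2-colored; at least 3 colors are needed.
3 colors suffice: color 1 → {n2, n3}; color 2 → {n1, n4}; color 3 → {n5}. Each edge has distinct colors on its endpoints.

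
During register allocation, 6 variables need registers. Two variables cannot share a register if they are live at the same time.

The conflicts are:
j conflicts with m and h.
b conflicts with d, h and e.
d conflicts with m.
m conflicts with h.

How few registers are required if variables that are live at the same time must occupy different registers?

j, m, h pairwise conflict, so at least 3 registers are needed.
3 registers suffice: register 1 → {b, m}; register 2 → {d, h, e}; register 3 → {j}. Every pair that conflicts lands in different registers.

3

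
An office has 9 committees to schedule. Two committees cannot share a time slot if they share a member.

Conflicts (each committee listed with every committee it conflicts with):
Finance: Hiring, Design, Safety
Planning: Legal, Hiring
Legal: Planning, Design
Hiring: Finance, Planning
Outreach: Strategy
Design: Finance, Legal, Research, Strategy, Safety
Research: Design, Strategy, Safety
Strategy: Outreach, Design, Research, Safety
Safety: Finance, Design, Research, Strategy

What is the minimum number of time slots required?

4

Design, Research, Strategy, Safety all conflict with each other, so at least 4 time slots are needed.
4 time slots suffice: time slot 1 → {Planning, Outreach, Design}; time slot 2 → {Legal, Hiring, Safety}; time slot 3 → {Finance, Strategy}; time slot 4 → {Research}. Every pair that conflicts lands in different time slots.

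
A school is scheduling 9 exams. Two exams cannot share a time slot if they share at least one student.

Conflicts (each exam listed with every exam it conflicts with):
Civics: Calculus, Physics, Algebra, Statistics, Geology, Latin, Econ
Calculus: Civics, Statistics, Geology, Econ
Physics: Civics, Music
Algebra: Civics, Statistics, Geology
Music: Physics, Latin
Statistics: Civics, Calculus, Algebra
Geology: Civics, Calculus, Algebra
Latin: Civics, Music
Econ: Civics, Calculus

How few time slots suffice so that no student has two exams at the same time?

3

Civics, Calculus, Econ all conflict with each other, so at least 3 time slots are needed.
A valid assignment using 3 time slots: Civics=1, Calculus=2, Physics=2, Algebra=2, Music=1, Statistics=3, Geology=3, Latin=2, Econ=3. Each listed conflict is separated.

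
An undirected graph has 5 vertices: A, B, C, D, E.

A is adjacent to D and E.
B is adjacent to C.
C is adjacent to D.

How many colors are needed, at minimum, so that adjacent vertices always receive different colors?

2

B and C are adjacent, so at least 2 colors are needed.
A valid assignment using 2 colors: A=1, B=2, C=1, D=2, E=2. No two adjacent vertices share a color.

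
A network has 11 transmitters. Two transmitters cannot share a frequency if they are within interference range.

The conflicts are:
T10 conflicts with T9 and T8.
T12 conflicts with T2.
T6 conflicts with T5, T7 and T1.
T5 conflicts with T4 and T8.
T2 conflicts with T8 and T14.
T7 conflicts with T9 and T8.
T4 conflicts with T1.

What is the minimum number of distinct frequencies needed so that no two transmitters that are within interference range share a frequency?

T4 and T1 conflict, so at least 2 frequencies are needed.
2 frequencies suffice: frequency 1 → {T12, T6, T9, T4, T8, T14}; frequency 2 → {T10, T5, T2, T7, T1}. No two conflicting transmitters share a frequency.

2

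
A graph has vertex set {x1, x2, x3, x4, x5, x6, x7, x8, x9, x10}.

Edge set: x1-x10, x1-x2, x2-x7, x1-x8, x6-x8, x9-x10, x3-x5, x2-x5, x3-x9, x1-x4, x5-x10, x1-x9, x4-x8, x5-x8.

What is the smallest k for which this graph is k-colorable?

3

x1, x9, x10 form a triangle, so at least 3 colors are needed.
One proper 3-coloring: x1=1, x2=2, x3=3, x4=3, x5=1, x6=1, x7=1, x8=2, x9=2, x10=3. Every edge joins two different colors.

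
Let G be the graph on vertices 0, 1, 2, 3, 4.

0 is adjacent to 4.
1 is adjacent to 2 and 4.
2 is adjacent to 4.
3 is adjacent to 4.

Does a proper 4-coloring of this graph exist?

Yes

The chromatic number is 3. 1, 2, 4 form a triangle, so at least 3 colors are needed.
3 colors suffice: color red → {4}; color blue → {0, 2, 3}; color green → {1}.
Since 4 ≥ 3, a proper 4-coloring certainly exists.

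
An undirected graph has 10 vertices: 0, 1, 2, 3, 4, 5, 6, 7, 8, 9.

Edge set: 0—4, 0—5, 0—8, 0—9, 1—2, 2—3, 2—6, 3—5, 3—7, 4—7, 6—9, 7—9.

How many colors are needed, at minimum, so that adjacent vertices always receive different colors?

3

The cycle 3-7-9-0-5-3 has odd length 5, so it cannot be 2-colored; at least 3 colors are needed.
3 colors suffice: color red → {0, 1, 3, 6}; color blue → {2, 4, 5, 8, 9}; color green → {7}. Each edge has distinct colors on its endpoints.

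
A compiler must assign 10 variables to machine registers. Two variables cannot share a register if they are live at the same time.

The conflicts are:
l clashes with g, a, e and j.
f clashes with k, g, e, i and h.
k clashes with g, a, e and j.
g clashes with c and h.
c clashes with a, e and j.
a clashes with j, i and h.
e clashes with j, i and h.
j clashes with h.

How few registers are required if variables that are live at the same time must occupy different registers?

l, a, j are mutually in conflict, so at least 3 registers are needed.
3 registers suffice: register 1 → {g, a, e}; register 2 → {f, j}; register 3 → {l, k, c, i, h}. Each listed conflict is separated.

3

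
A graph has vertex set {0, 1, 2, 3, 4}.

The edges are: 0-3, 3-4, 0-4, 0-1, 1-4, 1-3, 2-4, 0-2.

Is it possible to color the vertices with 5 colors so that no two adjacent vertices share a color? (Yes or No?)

The chromatic number is 4. 0, 1, 3, 4 form a clique, so at least 4 colors are needed.
One proper 4-coloring: 0=red, 1=yellow, 2=green, 3=green, 4=blue.
Since 5 ≥ 4, a proper 5-coloring certainly exists.

Yes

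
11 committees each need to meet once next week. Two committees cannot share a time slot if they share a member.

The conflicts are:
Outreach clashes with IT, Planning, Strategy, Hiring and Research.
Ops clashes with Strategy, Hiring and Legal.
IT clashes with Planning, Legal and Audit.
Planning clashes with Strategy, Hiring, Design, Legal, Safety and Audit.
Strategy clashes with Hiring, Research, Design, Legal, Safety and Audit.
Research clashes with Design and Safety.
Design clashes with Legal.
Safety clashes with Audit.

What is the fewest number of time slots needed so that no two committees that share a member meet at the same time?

4

Planning, Strategy, Safety, Audit all conflict with each other, so at least 4 time slots are needed.
A valid assignment using 4 time slots: Outreach=3, Ops=2, IT=1, Planning=2, Strategy=1, Hiring=4, Research=2, Design=4, Legal=3, Safety=4, Audit=3. Each listed conflict is separated.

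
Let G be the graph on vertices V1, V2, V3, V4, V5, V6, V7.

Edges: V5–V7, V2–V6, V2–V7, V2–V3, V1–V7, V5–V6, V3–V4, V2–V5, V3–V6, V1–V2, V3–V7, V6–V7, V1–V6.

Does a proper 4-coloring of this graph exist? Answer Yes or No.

Yes

The chromatic number is 4. V2, V3, V6, V7 are pairwise adjacent (a clique of size 4), so at least 4 colors are needed.
4 colors suffice: V1=yellow, V2=blue, V3=yellow, V4=red, V5=yellow, V6=red, V7=green.
That is already a proper 4-coloring.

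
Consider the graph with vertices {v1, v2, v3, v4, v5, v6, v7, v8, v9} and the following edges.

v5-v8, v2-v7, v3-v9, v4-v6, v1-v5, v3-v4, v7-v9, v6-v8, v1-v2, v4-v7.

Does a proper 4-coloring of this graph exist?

The chromatic number is 3. The cycle v6-v8-v5-v1-v2-v7-v4-v6 has odd length 7, so it cannot be 2-colored; at least 3 colors are needed.
3 colors suffice: v1=1, v2=2, v3=1, v4=2, v5=2, v6=1, v7=1, v8=3, v9=2.
Since 4 ≥ 3, a proper 4-coloring certainly exists.

Yes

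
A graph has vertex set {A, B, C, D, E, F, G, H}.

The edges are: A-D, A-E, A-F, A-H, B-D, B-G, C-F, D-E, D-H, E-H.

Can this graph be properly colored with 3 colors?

A, D, E, H are mutually adjacent (a clique of size 4), so at least 4 colors are needed.
So 3 colors are not enough.

No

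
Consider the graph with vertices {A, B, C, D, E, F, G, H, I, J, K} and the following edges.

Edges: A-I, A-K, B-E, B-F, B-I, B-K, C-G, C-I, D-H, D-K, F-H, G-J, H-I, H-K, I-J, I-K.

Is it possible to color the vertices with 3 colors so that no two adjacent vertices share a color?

The chromatic number is 3. D, H, K are mutually adjacent, so at least 3 colors are needed.
3 colors suffice: color 1 → {D, E, F, G, I}; color 2 → {C, J, K}; color 3 → {A, B, H}.
That is already a proper 3-coloring.

Yes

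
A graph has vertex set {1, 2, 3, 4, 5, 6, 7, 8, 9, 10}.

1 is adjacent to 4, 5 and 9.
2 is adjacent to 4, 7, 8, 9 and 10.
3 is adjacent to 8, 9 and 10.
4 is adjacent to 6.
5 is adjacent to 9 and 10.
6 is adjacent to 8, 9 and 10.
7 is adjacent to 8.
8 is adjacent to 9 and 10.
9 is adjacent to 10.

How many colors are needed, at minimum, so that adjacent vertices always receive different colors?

4

6, 8, 9, 10 form a clique, so at least 4 colors are needed.
A valid assignment using 4 colors: 1=blue, 2=yellow, 3=yellow, 4=red, 5=green, 6=yellow, 7=red, 8=green, 9=red, 10=blue. Each edge has distinct colors on its endpoints.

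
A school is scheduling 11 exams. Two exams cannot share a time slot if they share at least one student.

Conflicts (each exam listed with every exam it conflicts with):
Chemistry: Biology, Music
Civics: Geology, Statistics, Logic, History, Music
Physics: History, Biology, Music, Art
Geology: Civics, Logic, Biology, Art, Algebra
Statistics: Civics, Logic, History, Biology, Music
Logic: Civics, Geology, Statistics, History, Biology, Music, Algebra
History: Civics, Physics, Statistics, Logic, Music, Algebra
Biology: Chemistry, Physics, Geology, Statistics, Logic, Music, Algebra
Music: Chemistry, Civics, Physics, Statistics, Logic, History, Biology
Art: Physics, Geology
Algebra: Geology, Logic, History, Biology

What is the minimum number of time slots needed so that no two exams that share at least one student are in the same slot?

Civics, Statistics, Logic, History, Music are mutually in conflict, so at least 5 time slots are needed.
5 time slots suffice: time slot 1 → {Geology, Music}; time slot 2 → {History, Biology, Art}; time slot 3 → {Chemistry, Physics, Logic}; time slot 4 → {Statistics, Algebra}; time slot 5 → {Civics}. No two conflicting exams share a time slot.

5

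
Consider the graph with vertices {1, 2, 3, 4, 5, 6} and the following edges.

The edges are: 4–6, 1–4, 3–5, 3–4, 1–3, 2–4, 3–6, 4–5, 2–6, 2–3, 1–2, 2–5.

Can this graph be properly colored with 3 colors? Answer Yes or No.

1, 2, 3, 4 are mutually adjacent (a clique of size 4), so at least 4 colors are needed.
So 3 colors are not enough.

No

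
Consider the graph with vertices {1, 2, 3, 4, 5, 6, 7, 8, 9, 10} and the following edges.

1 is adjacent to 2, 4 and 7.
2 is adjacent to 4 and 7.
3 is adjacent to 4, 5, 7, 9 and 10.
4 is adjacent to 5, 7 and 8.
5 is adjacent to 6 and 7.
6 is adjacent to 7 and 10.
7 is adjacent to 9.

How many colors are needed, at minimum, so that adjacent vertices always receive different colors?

3, 4, 5, 7 are pairwise adjacent (a clique of size 4), so at least 4 colors are needed.
4 colors suffice: color a → {7, 8, 10}; color b → {4, 6, 9}; color c → {1, 3}; color d → {2, 5}. No two adjacent vertices share a color.

4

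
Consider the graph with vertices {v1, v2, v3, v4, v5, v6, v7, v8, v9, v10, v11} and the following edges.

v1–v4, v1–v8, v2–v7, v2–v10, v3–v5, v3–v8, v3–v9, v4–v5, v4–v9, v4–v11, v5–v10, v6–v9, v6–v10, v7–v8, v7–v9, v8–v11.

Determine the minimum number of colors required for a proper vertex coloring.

3

The cycle v7-v9-v4-v1-v8-v7 has odd length 5, so it cannot be 2-colored; at least 3 colors are needed.
A valid assignment using 3 colors: v1=2, v2=2, v3=3, v4=1, v5=2, v6=3, v7=3, v8=1, v9=2, v10=1, v11=2. No two adjacent vertices share a color.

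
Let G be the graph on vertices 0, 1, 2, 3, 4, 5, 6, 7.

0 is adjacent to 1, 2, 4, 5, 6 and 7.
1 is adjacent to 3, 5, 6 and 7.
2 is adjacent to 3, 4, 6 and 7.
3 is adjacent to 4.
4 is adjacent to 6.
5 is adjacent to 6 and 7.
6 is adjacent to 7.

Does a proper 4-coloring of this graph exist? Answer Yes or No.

0, 1, 5, 6, 7 are mutually adjacent (a clique of size 5), so at least 5 colors are needed.
So 4 colors are not enough.

No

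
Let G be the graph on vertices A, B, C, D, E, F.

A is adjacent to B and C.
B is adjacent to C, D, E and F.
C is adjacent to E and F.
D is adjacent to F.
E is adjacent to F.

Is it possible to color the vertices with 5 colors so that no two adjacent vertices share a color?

Yes

The chromatic number is 4. B, C, E, F are mutually adjacent (a clique of size 4), so at least 4 colors are needed.
One proper 4-coloring: A=2, B=1, C=3, D=3, E=4, F=2.
Since 5 ≥ 4, a proper 5-coloring certainly exists.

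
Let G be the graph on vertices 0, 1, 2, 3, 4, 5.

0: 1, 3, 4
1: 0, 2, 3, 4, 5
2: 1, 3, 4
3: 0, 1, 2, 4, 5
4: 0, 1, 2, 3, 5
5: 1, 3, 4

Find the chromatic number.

4

1, 2, 3, 4 are mutually adjacent (a clique of size 4), so at least 4 colors are needed.
4 colors suffice: color a → {4}; color b → {3}; color c → {1}; color d → {0, 2, 5}. Each edge has distinct colors on its endpoints.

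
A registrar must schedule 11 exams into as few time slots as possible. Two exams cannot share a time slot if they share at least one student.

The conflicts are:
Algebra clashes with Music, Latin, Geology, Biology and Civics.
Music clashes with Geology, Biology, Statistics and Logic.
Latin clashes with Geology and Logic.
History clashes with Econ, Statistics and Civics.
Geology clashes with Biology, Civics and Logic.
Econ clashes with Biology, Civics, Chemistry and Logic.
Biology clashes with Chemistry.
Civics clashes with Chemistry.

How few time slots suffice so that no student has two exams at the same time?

Algebra, Music, Geology, Biology pairwise conflict, so at least 4 time slots are needed.
A valid assignment using 4 time slots: Algebra=4, Music=2, Latin=2, History=3, Geology=1, Econ=1, Biology=3, Statistics=1, Civics=2, Chemistry=4, Logic=3. Each listed conflict is separated.

4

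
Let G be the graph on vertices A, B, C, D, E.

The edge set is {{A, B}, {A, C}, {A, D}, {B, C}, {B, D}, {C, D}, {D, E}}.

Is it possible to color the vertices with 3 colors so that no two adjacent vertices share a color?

No

A, B, C, D are pairwise adjacent (a clique of size 4), so at least 4 colors are needed.
So 3 colors are not enough.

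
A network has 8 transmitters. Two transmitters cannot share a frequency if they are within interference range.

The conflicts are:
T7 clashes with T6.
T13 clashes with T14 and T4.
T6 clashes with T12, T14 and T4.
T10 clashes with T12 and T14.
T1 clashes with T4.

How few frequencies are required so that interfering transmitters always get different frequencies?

2

T13 and T4 conflict, so at least 2 frequencies are needed.
A valid assignment using 2 frequencies: T7=2, T13=1, T6=1, T10=1, T12=2, T14=2, T1=1, T4=2. No two conflicting transmitters share a frequency.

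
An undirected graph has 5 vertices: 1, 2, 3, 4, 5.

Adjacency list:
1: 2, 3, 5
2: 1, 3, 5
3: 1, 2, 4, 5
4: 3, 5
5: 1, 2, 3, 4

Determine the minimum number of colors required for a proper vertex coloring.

4

1, 2, 3, 5 are pairwise adjacent (a clique of size 4), so at least 4 colors are needed.
4 colors suffice: color red → {3}; color blue → {5}; color green → {2, 4}; color yellow → {1}. Every edge joins two different colors.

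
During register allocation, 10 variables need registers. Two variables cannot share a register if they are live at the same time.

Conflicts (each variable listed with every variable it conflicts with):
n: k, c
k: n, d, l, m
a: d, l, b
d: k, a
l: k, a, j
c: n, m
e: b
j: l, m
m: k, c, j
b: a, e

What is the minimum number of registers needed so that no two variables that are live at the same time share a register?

2

c and m conflict, so at least 2 registers are needed.
2 registers suffice: register 1 → {k, a, c, e, j}; register 2 → {n, d, l, m, b}. Every pair that conflicts lands in different registers.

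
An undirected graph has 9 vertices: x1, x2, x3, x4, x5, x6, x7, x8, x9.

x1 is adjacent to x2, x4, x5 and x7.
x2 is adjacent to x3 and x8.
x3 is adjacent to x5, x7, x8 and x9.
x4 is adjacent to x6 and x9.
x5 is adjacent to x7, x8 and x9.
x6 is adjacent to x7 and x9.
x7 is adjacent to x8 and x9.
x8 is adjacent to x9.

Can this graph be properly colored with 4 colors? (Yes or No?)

No

x3, x5, x7, x8, x9 form a clique, so at least 5 colors are needed.
So 4 colors are not enough.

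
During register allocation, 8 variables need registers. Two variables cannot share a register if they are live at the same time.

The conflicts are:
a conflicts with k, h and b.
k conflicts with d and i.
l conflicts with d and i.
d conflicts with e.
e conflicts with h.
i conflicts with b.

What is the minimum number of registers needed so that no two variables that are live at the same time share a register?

The cycle h-a-k-d-e-h has odd length 5, so it cannot be 2-colored; at least 3 registers are needed.
3 registers suffice: register 1 → {k, l, h, b}; register 2 → {a, d, i}; register 3 → {e}. No two conflicting variables share a register.

3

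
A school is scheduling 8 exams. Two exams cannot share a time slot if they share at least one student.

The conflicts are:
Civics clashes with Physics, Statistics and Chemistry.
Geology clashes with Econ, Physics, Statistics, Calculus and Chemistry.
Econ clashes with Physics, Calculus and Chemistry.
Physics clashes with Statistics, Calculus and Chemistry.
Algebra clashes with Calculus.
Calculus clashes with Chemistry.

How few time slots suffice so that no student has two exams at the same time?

Geology, Econ, Physics, Calculus, Chemistry are mutually in conflict, so at least 5 time slots are needed.
5 time slots suffice: time slot 1 → {Physics, Algebra}; time slot 2 → {Civics, Geology}; time slot 3 → {Statistics, Calculus}; time slot 4 → {Chemistry}; time slot 5 → {Econ}. Every pair that conflicts lands in different time slots.

5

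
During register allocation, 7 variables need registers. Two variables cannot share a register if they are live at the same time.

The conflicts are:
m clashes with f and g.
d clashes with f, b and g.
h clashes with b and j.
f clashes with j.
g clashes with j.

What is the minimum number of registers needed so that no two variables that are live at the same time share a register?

3

The cycle d-f-j-h-b-d has odd length 5, so it cannot be 2-colored; at least 3 registers are needed.
A valid assignment using 3 registers: m=1, d=1, h=3, f=2, b=2, g=2, j=1. Every pair that conflicts lands in different registers.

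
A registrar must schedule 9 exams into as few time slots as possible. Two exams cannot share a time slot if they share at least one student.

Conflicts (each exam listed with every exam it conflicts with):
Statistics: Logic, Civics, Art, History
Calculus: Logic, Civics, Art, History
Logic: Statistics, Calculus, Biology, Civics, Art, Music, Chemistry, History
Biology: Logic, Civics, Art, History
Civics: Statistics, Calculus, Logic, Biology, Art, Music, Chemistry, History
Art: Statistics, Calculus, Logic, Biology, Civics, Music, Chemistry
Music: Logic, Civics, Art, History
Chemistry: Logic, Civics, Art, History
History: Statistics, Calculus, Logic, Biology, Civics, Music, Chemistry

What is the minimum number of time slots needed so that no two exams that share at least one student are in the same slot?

4

Logic, Civics, Art, Chemistry all conflict with each other, so at least 4 time slots are needed.
4 time slots suffice: time slot 1 → {Civics}; time slot 2 → {Logic}; time slot 3 → {Art, History}; time slot 4 → {Statistics, Calculus, Biology, Music, Chemistry}. Each listed conflict is separated.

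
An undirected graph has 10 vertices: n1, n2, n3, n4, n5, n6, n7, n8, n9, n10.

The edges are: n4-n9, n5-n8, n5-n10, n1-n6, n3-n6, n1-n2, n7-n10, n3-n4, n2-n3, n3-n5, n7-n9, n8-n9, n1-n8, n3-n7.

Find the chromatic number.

The cycle n5-n3-n6-n1-n8-n5 has odd length 5, so it cannot be 2-colored; at least 3 colors are needed.
3 colors suffice: color red → {n1, n3, n9, n10}; color blue → {n2, n4, n6, n7, n8}; color green → {n5}. Every edge joins two different colors.

3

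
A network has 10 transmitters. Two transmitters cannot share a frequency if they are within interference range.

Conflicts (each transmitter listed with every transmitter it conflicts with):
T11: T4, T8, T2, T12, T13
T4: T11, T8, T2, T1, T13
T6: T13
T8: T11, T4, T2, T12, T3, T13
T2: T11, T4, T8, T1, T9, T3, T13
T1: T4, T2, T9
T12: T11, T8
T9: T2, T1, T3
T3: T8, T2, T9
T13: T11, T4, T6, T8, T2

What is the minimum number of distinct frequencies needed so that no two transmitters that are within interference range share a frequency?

T11, T4, T8, T2, T13 all conflict with each other, so at least 5 frequencies are needed.
Using 5 frequencies: T11=4, T4=5, T6=1, T8=2, T2=1, T1=2, T12=1, T9=4, T3=3, T13=3. Every pair that conflicts lands in different frequencies.

5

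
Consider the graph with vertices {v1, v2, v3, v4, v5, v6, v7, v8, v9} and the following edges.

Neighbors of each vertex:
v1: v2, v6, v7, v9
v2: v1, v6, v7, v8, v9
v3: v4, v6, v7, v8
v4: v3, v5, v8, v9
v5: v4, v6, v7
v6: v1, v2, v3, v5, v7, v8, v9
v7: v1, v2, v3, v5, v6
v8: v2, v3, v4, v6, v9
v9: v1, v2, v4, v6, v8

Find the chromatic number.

4

v1, v2, v6, v7 are pairwise adjacent (a clique of size 4), so at least 4 colors are needed.
4 colors suffice: v1=4, v2=3, v3=3, v4=1, v5=3, v6=1, v7=2, v8=4, v9=2. No two adjacent vertices share a color.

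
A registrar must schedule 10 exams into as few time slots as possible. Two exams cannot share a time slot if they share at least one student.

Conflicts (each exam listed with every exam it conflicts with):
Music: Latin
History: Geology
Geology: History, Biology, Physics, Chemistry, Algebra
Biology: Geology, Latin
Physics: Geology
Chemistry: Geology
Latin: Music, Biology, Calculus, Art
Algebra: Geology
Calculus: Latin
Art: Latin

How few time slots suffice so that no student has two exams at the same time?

2

Geology and Chemistry conflict, so at least 2 time slots are needed.
2 time slots suffice: Music=2, History=2, Geology=1, Biology=2, Physics=2, Chemistry=2, Latin=1, Algebra=2, Calculus=2, Art=2. Each listed conflict is separated.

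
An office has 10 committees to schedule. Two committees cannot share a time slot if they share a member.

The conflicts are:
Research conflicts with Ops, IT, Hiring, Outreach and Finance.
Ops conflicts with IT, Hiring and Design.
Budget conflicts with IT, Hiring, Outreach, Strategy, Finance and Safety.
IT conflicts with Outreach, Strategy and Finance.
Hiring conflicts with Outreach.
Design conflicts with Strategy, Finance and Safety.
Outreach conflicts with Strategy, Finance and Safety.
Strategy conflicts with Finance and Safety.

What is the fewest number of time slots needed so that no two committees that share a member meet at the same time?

5

Budget, IT, Outreach, Strategy, Finance are mutually in conflict, so at least 5 time slots are needed.
Using 5 time slots: Research=3, Ops=1, Budget=3, IT=5, Hiring=2, Design=3, Outreach=1, Strategy=4, Finance=2, Safety=2. No two conflicting committees share a time slot.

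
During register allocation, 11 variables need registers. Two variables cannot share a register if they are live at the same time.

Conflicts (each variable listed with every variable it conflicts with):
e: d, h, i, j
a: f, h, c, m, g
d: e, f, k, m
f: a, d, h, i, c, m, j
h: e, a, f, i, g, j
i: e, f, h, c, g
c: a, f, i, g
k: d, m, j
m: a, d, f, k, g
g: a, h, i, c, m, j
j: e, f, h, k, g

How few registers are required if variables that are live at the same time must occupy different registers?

3

h, i, g all conflict with each other, so at least 3 registers are needed.
3 registers suffice: register 1 → {e, f, k, g}; register 2 → {h, c, m}; register 3 → {a, d, i, j}. No two conflicting variables share a register.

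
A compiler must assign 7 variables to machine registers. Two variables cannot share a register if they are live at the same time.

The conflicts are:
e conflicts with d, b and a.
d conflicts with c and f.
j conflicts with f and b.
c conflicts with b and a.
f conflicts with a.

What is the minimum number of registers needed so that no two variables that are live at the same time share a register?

The cycle j-b-e-d-f-j has odd length 5, so it cannot be 2-colored; at least 3 registers are needed.
3 registers suffice: register 1 → {e, c, f}; register 2 → {d, b, a}; register 3 → {j}. No two conflicting variables share a register.

3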